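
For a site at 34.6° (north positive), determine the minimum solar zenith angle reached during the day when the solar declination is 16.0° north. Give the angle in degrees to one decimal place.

At local solar noon the hour angle is zero, so the zenith angle is |φ − δ| = |34.6° − (16.0°)| = 18.6°.

18.6°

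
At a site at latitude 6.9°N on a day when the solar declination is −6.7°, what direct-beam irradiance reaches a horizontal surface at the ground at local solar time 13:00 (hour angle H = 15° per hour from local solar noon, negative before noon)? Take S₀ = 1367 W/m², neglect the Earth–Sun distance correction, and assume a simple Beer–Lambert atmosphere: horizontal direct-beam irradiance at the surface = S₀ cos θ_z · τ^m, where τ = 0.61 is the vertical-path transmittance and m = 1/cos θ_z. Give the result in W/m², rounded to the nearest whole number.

Hour angle H = 15° × (13 − 12) = 15.00°.
cos θ_z = sin φ sin δ + cos φ cos δ cos H = (0.1201)(-0.1167) + (0.9928)(0.9932)(0.9659) = 0.9384.
Air mass m = 1/cos θ_z = 1/0.9384 = 1.066; τ^m = 0.61^1.066 = 0.5904.
Surface direct beam = 1367 × 0.9384 × 0.5904 = 757.36 W/m².

757 W/m²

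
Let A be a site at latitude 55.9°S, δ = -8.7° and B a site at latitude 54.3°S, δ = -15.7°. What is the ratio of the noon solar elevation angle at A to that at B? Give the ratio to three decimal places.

A: 90° − |-55.9 − (-8.7)| = 42.80°.
B: 90° − |-54.3 − (-15.7)| = 51.40°.
Ratio A/B = 42.8000 / 51.4000 = 0.8327.

0.833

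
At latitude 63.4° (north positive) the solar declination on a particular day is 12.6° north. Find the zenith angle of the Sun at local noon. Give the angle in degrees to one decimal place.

50.8°

At local solar noon the hour angle is zero, so the zenith angle is |φ − δ| = |63.4° − (12.6°)| = 50.8°.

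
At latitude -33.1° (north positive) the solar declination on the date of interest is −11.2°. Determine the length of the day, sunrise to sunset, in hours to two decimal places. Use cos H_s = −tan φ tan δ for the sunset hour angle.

12.99 hours

The sunset hour angle satisfies cos H_s = −tan φ tan δ = -0.1291, giving H_s = 97.42°.
Day length = 2 H_s / 15° h⁻¹ = 194.84° / 15 = 12.989 h.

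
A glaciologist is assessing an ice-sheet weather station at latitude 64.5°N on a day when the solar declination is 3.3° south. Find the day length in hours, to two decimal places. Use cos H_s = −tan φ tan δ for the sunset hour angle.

11.07 hours

−tan φ tan δ = −(2.0965)(-0.0577) = 0.1210; H_s = arccos(0.1210) = 83.05°.
Day length = 2 H_s / 15° h⁻¹ = 166.10° / 15 = 11.073 h.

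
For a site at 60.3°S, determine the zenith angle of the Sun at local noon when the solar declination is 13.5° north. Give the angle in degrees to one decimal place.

73.8°

At local solar noon the hour angle is zero, so the zenith angle is |φ − δ| = |-60.3° − (13.5°)| = 73.8°.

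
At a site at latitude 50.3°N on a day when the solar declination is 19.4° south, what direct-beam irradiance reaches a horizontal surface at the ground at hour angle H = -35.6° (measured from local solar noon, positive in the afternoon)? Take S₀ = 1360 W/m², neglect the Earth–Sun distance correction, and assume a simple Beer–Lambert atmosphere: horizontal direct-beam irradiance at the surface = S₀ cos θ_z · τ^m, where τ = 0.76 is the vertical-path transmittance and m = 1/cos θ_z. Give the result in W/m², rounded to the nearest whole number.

99 W/m²

With φ = 50.3°, δ = -19.4°, H = -35.60°: sin φ sin δ = -0.2556, cos φ cos δ cos H = 0.4899, so cos θ_z = 0.2343.
Air mass m = 1/cos θ_z = 1/0.2343 = 4.268; τ^m = 0.76^4.268 = 0.3100.
Surface direct beam = 1360 × 0.2343 × 0.3100 = 98.78 W/m².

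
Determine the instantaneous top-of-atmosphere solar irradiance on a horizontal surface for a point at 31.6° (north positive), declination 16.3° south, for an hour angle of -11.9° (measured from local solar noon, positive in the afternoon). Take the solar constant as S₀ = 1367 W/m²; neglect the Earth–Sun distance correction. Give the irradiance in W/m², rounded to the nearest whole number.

With φ = 31.6°, δ = -16.3°, H = -11.90°: sin φ sin δ = -0.1471, cos φ cos δ cos H = 0.7999, so cos θ_z = 0.6528.
Top-of-atmosphere irradiance = S₀ cos θ_z = 1367 × 0.6528 = 892.38 W/m².

892 W/m²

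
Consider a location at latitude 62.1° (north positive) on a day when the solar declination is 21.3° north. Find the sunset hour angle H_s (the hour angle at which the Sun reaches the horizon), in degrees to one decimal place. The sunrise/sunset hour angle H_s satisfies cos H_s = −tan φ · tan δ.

137.4°

cos H_s = −tan(62.1°) · tan(21.3°) = -0.7364, so H_s = arccos(-0.7364) = 137.43°.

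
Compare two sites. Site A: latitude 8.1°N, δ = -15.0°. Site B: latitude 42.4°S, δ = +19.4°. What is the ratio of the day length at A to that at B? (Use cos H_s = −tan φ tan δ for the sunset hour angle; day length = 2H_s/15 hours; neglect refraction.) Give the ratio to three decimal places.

1.233

A: H_s = arccos(−tan 8.1° · tan -15.0°) = 87.81°, so 2H_s/15 = 11.7080 h.
B: H_s = arccos(−tan -42.4° · tan 19.4°) = 71.24°, so 2H_s/15 = 9.4987 h.
Ratio A/B = 11.7080 / 9.4987 = 1.2326.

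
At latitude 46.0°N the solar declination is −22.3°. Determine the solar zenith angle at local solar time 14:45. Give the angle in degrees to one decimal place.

77.9°

Hour angle H = 15° × (14.75 − 12) = 41.25°.
cos θ_z = sin(46.0°) sin(-22.3°) + cos(46.0°) cos(-22.3°) cos(41.25°) = -0.2730 + 0.4832 = 0.2102.
θ_z = arccos(0.2102) = 77.87°.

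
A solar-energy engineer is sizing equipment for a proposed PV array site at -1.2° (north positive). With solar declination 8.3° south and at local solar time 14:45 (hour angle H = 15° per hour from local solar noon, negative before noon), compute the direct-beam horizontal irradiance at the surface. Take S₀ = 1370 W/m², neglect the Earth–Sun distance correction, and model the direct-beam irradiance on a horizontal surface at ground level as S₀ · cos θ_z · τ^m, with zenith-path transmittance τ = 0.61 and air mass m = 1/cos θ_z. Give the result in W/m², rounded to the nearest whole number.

528 W/m²

Hour angle H = 15° × (14.75 − 12) = 41.25°.
cos θ_z = sin φ sin δ + cos φ cos δ cos H = (-0.0209)(-0.1444) + (0.9998)(0.9895)(0.7518) = 0.7468.
Air mass m = 1/cos θ_z = 1/0.7468 = 1.339; τ^m = 0.61^1.339 = 0.5159.
Surface direct beam = 1370 × 0.7468 × 0.5159 = 527.83 W/m².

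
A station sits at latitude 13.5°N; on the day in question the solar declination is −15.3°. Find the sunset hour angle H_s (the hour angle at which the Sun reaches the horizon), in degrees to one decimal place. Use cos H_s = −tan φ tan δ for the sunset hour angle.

86.2°

cos H_s = −tan(13.5°) · tan(-15.3°) = 0.0657, so H_s = arccos(0.0657) = 86.23°.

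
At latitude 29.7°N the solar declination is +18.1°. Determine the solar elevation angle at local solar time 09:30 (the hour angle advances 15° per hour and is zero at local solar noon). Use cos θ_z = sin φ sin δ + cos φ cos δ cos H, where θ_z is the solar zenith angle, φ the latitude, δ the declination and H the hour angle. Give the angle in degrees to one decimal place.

54.0°

Hour angle H = 15° × (9.5 − 12) = -37.50°.
cos θ_z = sin φ sin δ + cos φ cos δ cos H = (0.4955)(0.3107) + (0.8686)(0.9505)(0.7934) = 0.8090.
θ_z = arccos(0.8090) = 36.00°, so the elevation is 90° − 36.00° = 54.00°.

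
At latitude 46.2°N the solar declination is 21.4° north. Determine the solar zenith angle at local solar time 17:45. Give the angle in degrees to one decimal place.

72.2°

Hour angle H = 15° × (17.75 − 12) = 86.25°.
With φ = 46.2°, δ = 21.4°, H = 86.25°: sin φ sin δ = 0.2634, cos φ cos δ cos H = 0.0421, so cos θ_z = 0.3055.
θ_z = arccos(0.3055) = 72.21°.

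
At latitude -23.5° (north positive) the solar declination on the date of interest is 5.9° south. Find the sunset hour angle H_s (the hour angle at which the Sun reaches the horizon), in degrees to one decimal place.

92.6°

−tan φ tan δ = −(-0.4348)(-0.1033) = -0.0449; H_s = arccos(-0.0449) = 92.57°.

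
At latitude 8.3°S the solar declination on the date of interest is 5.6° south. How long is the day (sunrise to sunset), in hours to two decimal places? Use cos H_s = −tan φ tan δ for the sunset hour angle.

12.11 hours

The sunset hour angle satisfies cos H_s = −tan φ tan δ = -0.0143, giving H_s = 90.82°.
Day length = 2 H_s / 15° h⁻¹ = 181.64° / 15 = 12.109 h.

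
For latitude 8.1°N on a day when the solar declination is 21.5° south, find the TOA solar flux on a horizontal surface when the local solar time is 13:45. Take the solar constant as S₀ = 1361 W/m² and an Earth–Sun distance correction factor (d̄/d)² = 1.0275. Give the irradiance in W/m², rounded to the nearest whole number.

1083 W/m²

Hour angle H = 15° × (13.75 − 12) = 26.25°.
cos θ_z = sin(8.1°) sin(-21.5°) + cos(8.1°) cos(-21.5°) cos(26.25°) = -0.0516 + 0.8261 = 0.7745.
Top-of-atmosphere irradiance = S₀ (d̄/d)² cos θ_z = 1361 × 1.0275 × 0.7745 = 1083.08 W/m².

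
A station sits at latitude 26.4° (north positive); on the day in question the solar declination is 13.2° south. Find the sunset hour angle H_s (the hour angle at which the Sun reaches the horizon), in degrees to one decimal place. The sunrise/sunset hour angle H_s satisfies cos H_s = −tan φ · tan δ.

The sunset hour angle satisfies cos H_s = −tan φ tan δ = 0.1164, giving H_s = 83.32°.

83.3°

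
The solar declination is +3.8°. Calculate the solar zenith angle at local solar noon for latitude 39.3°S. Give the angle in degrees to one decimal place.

43.1°

At local solar noon the hour angle is zero, so the zenith angle is |φ − δ| = |-39.3° − (3.8°)| = 43.1°.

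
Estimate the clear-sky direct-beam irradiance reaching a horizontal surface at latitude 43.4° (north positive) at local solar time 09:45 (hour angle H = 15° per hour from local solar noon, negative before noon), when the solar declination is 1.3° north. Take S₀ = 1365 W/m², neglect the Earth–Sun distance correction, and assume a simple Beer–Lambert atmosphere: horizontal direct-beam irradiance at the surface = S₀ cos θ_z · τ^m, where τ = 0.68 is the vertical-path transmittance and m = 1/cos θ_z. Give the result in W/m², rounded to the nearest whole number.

Hour angle H = 15° × (9.75 − 12) = -33.75°.
cos θ_z = sin(43.4°) sin(1.3°) + cos(43.4°) cos(1.3°) cos(-33.75°) = 0.0156 + 0.6040 = 0.6196.
Air mass m = 1/cos θ_z = 1/0.6196 = 1.614; τ^m = 0.68^1.614 = 0.5366.
Surface direct beam = 1365 × 0.6196 × 0.5366 = 453.83 W/m².

454 W/m²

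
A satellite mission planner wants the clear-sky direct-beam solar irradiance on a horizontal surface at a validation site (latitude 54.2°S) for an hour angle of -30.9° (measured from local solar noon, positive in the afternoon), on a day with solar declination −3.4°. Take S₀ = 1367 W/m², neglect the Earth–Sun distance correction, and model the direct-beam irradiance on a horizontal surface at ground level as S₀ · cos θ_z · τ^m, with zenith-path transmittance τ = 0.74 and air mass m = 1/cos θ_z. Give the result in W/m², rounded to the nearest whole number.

cos θ_z = sin(-54.2°) sin(-3.4°) + cos(-54.2°) cos(-3.4°) cos(-30.90°) = 0.0481 + 0.5010 = 0.5491.
Air mass m = 1/cos θ_z = 1/0.5491 = 1.821; τ^m = 0.74^1.821 = 0.5779.
Surface direct beam = 1367 × 0.5491 × 0.5779 = 433.78 W/m².

434 W/m²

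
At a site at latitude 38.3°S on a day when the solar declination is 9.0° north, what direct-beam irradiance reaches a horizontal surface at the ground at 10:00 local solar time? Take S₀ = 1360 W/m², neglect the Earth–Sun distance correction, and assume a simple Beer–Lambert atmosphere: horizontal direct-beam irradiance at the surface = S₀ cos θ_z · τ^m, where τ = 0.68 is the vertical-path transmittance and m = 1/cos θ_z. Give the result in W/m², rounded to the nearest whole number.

399 W/m²

Hour angle H = 15° × (10 − 12) = -30.00°.
cos θ_z = sin(-38.3°) sin(9.0°) + cos(-38.3°) cos(9.0°) cos(-30.00°) = -0.0970 + 0.6713 = 0.5743.
Air mass m = 1/cos θ_z = 1/0.5743 = 1.741; τ^m = 0.68^1.741 = 0.5110.
Surface direct beam = 1360 × 0.5743 × 0.5110 = 399.12 W/m².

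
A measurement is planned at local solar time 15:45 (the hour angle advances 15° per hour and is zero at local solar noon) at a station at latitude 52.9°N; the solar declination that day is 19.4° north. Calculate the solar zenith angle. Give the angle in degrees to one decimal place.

Hour angle H = 15° × (15.75 − 12) = 56.25°.
With φ = 52.9°, δ = 19.4°, H = 56.25°: sin φ sin δ = 0.2649, cos φ cos δ cos H = 0.3161, so cos θ_z = 0.5810.
θ_z = arccos(0.5810) = 54.48°.

54.5°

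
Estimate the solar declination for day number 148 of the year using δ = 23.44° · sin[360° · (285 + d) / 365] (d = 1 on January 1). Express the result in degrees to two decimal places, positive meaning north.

360 × (285 + 148) / 365 = 427.068°; sin(427.068°) = 0.9210.
δ = 23.44 × 0.9210 = 21.588° ≈ +21.59°.

+21.59°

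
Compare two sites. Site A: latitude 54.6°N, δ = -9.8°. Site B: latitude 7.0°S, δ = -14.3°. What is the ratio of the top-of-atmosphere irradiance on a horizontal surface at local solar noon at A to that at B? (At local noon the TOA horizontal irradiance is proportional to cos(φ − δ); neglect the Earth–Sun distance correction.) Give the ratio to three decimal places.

A: cos θ_z = cos(54.6° − (-9.8°)) = 0.4321.
B: cos θ_z = cos(-7.0° − (-14.3°)) = 0.9919.
Ratio A/B = 0.4321 / 0.9919 = 0.4356.

0.436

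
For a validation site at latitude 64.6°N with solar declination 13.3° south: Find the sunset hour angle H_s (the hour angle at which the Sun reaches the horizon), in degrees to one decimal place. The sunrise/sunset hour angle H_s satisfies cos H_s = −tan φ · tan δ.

−tan φ tan δ = −(2.1060)(-0.2364) = 0.4979; H_s = arccos(0.4979) = 60.14°.

60.1°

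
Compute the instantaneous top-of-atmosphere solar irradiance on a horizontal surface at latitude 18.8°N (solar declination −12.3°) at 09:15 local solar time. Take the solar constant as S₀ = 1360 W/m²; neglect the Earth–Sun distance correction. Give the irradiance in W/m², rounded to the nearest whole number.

852 W/m²

Hour angle H = 15° × (9.25 − 12) = -41.25°.
With φ = 18.8°, δ = -12.3°, H = -41.25°: sin φ sin δ = -0.0687, cos φ cos δ cos H = 0.6954, so cos θ_z = 0.6267.
Top-of-atmosphere irradiance = S₀ cos θ_z = 1360 × 0.6267 = 852.31 W/m².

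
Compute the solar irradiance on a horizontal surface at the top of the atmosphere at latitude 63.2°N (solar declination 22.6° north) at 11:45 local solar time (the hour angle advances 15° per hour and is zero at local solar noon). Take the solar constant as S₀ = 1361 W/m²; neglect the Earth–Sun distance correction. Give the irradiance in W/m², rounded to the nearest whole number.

Hour angle H = 15° × (11.75 − 12) = -3.75°.
cos θ_z = sin(63.2°) sin(22.6°) + cos(63.2°) cos(22.6°) cos(-3.75°) = 0.3430 + 0.4154 = 0.7584.
Top-of-atmosphere irradiance = S₀ cos θ_z = 1361 × 0.7584 = 1032.18 W/m².

1032 W/m²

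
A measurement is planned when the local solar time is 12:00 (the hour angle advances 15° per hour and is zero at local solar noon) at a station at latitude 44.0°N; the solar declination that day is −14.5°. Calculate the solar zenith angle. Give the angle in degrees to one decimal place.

Hour angle H = 15° × (12 − 12) = 0.00°.
cos θ_z = sin φ sin δ + cos φ cos δ cos H = (0.6947)(-0.2504) + (0.7193)(0.9681)(1.0000) = 0.5224.
θ_z = arccos(0.5224) = 58.51°.

58.5°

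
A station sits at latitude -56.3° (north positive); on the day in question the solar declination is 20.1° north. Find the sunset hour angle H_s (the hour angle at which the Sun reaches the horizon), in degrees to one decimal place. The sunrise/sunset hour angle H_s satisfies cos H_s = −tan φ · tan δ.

−tan φ tan δ = −(-1.4994)(0.3659) = 0.5486; H_s = arccos(0.5486) = 56.73°.

56.7°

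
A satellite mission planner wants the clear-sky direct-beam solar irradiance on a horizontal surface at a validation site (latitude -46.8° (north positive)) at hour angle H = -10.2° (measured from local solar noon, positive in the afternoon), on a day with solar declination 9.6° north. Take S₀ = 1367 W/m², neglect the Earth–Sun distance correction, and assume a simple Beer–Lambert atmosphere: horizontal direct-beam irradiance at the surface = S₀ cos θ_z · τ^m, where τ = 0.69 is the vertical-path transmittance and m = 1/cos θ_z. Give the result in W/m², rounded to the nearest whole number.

With φ = -46.8°, δ = 9.6°, H = -10.20°: sin φ sin δ = -0.1216, cos φ cos δ cos H = 0.6643, so cos θ_z = 0.5427.
Air mass m = 1/cos θ_z = 1/0.5427 = 1.843; τ^m = 0.69^1.843 = 0.5047.
Surface direct beam = 1367 × 0.5427 × 0.5047 = 374.42 W/m².

374 W/m²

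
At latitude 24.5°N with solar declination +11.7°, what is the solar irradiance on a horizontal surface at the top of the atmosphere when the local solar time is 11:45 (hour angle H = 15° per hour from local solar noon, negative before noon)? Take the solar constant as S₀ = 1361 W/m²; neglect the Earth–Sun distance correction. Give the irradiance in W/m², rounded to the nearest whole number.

1325 W/m²

Hour angle H = 15° × (11.75 − 12) = -3.75°.
cos θ_z = sin φ sin δ + cos φ cos δ cos H = (0.4147)(0.2028) + (0.9100)(0.9792)(0.9979) = 0.9733.
Top-of-atmosphere irradiance = S₀ cos θ_z = 1361 × 0.9733 = 1324.66 W/m².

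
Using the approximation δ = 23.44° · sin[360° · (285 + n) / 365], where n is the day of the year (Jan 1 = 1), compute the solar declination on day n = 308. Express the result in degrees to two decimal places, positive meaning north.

-16.54°

360 × (285 + 308) / 365 = 584.877°; sin(584.877°) = -0.7056.
δ = 23.44 × -0.7056 = -16.539° ≈ -16.54°.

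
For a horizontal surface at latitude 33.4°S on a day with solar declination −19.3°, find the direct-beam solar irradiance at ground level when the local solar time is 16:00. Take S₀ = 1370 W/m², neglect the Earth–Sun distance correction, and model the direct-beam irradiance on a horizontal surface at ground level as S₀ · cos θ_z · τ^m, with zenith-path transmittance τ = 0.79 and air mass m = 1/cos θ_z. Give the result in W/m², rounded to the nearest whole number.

524 W/m²

Hour angle H = 15° × (16 − 12) = 60.00°.
cos θ_z = sin φ sin δ + cos φ cos δ cos H = (-0.5505)(-0.3305) + (0.8348)(0.9438)(0.5000) = 0.5759.
Air mass m = 1/cos θ_z = 1/0.5759 = 1.736; τ^m = 0.79^1.736 = 0.6642.
Surface direct beam = 1370 × 0.5759 × 0.6642 = 524.04 W/m².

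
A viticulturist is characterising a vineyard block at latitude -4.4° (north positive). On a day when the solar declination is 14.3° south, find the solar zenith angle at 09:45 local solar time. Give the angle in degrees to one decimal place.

Hour angle H = 15° × (9.75 − 12) = -33.75°.
With φ = -4.4°, δ = -14.3°, H = -33.75°: sin φ sin δ = 0.0189, cos φ cos δ cos H = 0.8033, so cos θ_z = 0.8222.
θ_z = arccos(0.8222) = 34.69°.

34.7°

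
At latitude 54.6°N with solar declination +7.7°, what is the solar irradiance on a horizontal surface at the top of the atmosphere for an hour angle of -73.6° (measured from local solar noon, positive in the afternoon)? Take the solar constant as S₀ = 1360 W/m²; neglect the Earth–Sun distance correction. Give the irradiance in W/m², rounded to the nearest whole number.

With φ = 54.6°, δ = 7.7°, H = -73.60°: sin φ sin δ = 0.1092, cos φ cos δ cos H = 0.1621, so cos θ_z = 0.2713.
Top-of-atmosphere irradiance = S₀ cos θ_z = 1360 × 0.2713 = 368.97 W/m².

369 W/m²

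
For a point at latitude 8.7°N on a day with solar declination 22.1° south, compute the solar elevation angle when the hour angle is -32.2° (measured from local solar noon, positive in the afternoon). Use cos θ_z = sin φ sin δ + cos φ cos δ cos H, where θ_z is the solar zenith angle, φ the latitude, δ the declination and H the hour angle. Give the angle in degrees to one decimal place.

With φ = 8.7°, δ = -22.1°, H = -32.20°: sin φ sin δ = -0.0569, cos φ cos δ cos H = 0.7750, so cos θ_z = 0.7181.
θ_z = arccos(0.7181) = 44.10°, so the elevation is 90° − 44.10° = 45.90°.

45.9°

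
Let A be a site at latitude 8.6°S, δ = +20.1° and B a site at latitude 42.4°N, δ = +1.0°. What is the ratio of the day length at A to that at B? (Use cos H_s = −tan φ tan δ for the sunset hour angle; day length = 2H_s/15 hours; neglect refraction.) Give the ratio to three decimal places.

0.955

A: H_s = arccos(−tan -8.6° · tan 20.1°) = 86.83°, so 2H_s/15 = 11.5773 h.
B: H_s = arccos(−tan 42.4° · tan 1.0°) = 90.91°, so 2H_s/15 = 12.1213 h.
Ratio A/B = 11.5773 / 12.1213 = 0.9551.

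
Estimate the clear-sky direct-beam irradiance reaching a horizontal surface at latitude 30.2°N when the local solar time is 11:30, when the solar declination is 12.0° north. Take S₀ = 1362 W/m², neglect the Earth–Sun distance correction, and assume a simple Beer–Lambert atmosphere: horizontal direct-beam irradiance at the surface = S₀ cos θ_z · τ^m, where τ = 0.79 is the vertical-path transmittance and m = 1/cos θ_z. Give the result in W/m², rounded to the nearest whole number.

Hour angle H = 15° × (11.5 − 12) = -7.50°.
cos θ_z = sin φ sin δ + cos φ cos δ cos H = (0.5030)(0.2079) + (0.8643)(0.9781)(0.9914) = 0.9427.
Air mass m = 1/cos θ_z = 1/0.9427 = 1.061; τ^m = 0.79^1.061 = 0.7787.
Surface direct beam = 1362 × 0.9427 × 0.7787 = 999.82 W/m².

1000 W/m²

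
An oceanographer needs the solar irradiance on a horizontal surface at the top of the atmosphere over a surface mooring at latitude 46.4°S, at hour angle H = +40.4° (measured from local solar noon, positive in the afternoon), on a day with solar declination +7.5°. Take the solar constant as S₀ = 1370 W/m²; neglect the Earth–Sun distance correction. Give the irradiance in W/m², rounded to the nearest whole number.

584 W/m²

cos θ_z = sin φ sin δ + cos φ cos δ cos H = (-0.7242)(0.1305) + (0.6896)(0.9914)(0.7615) = 0.4261.
Top-of-atmosphere irradiance = S₀ cos θ_z = 1370 × 0.4261 = 583.76 W/m².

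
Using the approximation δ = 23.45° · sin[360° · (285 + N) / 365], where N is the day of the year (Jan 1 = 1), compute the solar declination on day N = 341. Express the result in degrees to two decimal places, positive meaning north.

-22.89°

360 × (285 + 341) / 365 = 617.425°; sin(617.425°) = -0.9760.
δ = 23.45 × -0.9760 = -22.887° ≈ -22.89°.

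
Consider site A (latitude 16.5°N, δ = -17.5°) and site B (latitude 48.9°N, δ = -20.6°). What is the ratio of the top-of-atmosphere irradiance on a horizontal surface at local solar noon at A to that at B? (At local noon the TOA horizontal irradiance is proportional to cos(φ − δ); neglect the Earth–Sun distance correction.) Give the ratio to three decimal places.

2.367

A: cos θ_z = cos(16.5° − (-17.5°)) = 0.8290.
B: cos θ_z = cos(48.9° − (-20.6°)) = 0.3502.
Ratio A/B = 0.8290 / 0.3502 = 2.3672.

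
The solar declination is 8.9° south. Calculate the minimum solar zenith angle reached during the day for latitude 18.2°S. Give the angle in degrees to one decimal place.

At local solar noon the hour angle is zero, so the zenith angle is |φ − δ| = |-18.2° − (-8.9°)| = 9.3°.

9.3°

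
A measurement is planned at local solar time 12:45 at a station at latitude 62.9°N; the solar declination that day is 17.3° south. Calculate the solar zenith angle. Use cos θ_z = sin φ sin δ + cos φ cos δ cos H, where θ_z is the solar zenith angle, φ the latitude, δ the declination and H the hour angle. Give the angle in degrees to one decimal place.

80.7°

Hour angle H = 15° × (12.75 − 12) = 11.25°.
cos θ_z = sin φ sin δ + cos φ cos δ cos H = (0.8902)(-0.2974) + (0.4555)(0.9548)(0.9808) = 0.1618.
θ_z = arccos(0.1618) = 80.69°.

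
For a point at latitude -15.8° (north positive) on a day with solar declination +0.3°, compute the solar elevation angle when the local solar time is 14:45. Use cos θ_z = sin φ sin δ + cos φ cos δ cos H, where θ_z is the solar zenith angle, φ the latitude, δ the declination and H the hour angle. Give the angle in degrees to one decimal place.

Hour angle H = 15° × (14.75 − 12) = 41.25°.
cos θ_z = sin φ sin δ + cos φ cos δ cos H = (-0.2723)(0.0052) + (0.9622)(1.0000)(0.7518) = 0.7220.
θ_z = arccos(0.7220) = 43.78°, so the elevation is 90° − 43.78° = 46.22°.

46.2°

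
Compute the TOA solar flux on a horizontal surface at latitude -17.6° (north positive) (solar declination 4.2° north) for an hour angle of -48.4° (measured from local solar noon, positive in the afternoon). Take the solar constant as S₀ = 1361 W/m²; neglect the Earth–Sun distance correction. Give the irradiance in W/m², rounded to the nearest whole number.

cos θ_z = sin φ sin δ + cos φ cos δ cos H = (-0.3024)(0.0732) + (0.9532)(0.9973)(0.6639) = 0.6090.
Top-of-atmosphere irradiance = S₀ cos θ_z = 1361 × 0.6090 = 828.85 W/m².

829 W/m²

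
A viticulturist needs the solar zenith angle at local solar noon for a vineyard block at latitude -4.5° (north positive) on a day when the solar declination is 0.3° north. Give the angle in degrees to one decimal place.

At local solar noon the hour angle is zero, so the zenith angle is |φ − δ| = |-4.5° − (0.3°)| = 4.8°.

4.8°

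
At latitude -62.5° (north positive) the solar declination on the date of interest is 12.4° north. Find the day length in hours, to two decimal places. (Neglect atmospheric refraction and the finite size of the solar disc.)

8.67 hours

The sunset hour angle satisfies cos H_s = −tan φ tan δ = 0.4224, giving H_s = 65.01°.
Day length = 2 H_s / 15° h⁻¹ = 130.02° / 15 = 8.668 h.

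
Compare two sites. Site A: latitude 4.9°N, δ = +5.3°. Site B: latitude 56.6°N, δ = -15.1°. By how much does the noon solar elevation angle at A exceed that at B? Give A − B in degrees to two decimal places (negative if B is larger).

A: 90° − |4.9 − (5.3)| = 89.60°.
B: 90° − |56.6 − (-15.1)| = 18.30°.
A − B = 89.60 − 18.30 = 71.30°.

+71.30°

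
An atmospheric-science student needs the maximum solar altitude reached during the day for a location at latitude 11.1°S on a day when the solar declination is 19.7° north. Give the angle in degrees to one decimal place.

At local solar noon the hour angle is zero, so the elevation is 90° − |φ − δ| = 90° − |-11.1° − (19.7°)| = 90° − 30.8° = 59.2°.

59.2°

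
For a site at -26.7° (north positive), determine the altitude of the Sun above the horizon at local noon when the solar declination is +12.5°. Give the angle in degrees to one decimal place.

At local solar noon the hour angle is zero, so the elevation is 90° − |φ − δ| = 90° − |-26.7° − (12.5°)| = 90° − 39.2° = 50.8°.

50.8°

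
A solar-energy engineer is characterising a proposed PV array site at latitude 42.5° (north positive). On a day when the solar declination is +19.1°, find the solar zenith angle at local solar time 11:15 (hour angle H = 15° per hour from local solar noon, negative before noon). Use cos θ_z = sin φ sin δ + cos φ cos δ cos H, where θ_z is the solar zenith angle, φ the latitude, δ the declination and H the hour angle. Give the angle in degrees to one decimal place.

Hour angle H = 15° × (11.25 − 12) = -11.25°.
cos θ_z = sin(42.5°) sin(19.1°) + cos(42.5°) cos(19.1°) cos(-11.25°) = 0.2211 + 0.6833 = 0.9044.
θ_z = arccos(0.9044) = 25.26°.

25.3°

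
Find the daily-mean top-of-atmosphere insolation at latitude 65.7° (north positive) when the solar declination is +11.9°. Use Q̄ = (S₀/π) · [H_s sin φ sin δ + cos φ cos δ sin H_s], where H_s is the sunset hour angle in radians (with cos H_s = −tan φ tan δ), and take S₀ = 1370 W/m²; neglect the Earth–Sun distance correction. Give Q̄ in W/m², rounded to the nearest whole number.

The sunset hour angle satisfies cos H_s = −tan φ tan δ = -0.4667, giving H_s = 117.82°. In radians, H_s = 2.0563.
H_s sin φ sin δ = 2.0563 × 0.9114 × 0.2062 = 0.3864.
cos φ cos δ sin H_s = 0.4115 × 0.9785 × 0.8844 = 0.3561.
Q̄ = (1370/π) × (0.3864 + 0.3561) = 436.08 × 0.7425 = 323.79 W/m².

324 W/m²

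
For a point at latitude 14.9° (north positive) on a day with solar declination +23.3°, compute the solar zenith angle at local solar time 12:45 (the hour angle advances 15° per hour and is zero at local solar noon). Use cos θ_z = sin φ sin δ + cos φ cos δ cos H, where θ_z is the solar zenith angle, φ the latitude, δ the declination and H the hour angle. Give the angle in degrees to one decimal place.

Hour angle H = 15° × (12.75 − 12) = 11.25°.
With φ = 14.9°, δ = 23.3°, H = 11.25°: sin φ sin δ = 0.1017, cos φ cos δ cos H = 0.8705, so cos θ_z = 0.9722.
θ_z = arccos(0.9722) = 13.54°.

13.5°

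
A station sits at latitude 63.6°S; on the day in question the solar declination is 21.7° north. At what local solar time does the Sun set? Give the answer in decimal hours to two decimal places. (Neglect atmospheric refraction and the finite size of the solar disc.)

−tan φ tan δ = −(-2.0145)(0.3979) = 0.8016; H_s = arccos(0.8016) = 36.72°.
Sunset is at 12 + H_s/15 = 12 + 2.448 = 14.448 h local solar time.

14.45 h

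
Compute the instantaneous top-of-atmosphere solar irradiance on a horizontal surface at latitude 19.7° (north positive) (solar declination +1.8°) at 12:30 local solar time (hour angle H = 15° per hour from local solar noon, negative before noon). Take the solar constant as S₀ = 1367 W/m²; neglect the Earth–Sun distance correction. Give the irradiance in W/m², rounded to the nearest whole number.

Hour angle H = 15° × (12.5 − 12) = 7.50°.
cos θ_z = sin φ sin δ + cos φ cos δ cos H = (0.3371)(0.0314) + (0.9415)(0.9995)(0.9914) = 0.9435.
Top-of-atmosphere irradiance = S₀ cos θ_z = 1367 × 0.9435 = 1289.76 W/m².

1290 W/m²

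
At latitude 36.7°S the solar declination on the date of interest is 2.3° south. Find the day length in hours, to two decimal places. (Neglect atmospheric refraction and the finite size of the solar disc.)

12.23 hours

−tan φ tan δ = −(-0.7454)(-0.0402) = -0.0300; H_s = arccos(-0.0300) = 91.72°.
Day length = 2 H_s / 15° h⁻¹ = 183.44° / 15 = 12.229 h.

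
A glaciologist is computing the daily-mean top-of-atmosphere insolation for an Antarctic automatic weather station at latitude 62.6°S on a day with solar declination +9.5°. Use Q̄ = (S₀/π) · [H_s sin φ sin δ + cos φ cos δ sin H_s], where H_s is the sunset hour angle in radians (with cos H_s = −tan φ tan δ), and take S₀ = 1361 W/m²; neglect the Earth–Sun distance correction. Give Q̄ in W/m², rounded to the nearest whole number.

107 W/m²

−tan φ tan δ = −(-1.9292)(0.1673) = 0.3228; H_s = arccos(0.3228) = 71.17°. In radians, H_s = 1.2422.
H_s sin φ sin δ = 1.2422 × -0.8878 × 0.1650 = -0.1820.
cos φ cos δ sin H_s = 0.4602 × 0.9863 × 0.9465 = 0.4296.
Q̄ = (1361/π) × (-0.1820 + 0.4296) = 433.22 × 0.2476 = 107.27 W/m².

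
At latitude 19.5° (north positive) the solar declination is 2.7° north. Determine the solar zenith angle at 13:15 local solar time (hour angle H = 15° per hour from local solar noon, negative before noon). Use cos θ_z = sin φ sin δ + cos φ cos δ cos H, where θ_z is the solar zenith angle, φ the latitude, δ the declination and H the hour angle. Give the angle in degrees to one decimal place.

Hour angle H = 15° × (13.25 − 12) = 18.75°.
cos θ_z = sin φ sin δ + cos φ cos δ cos H = (0.3338)(0.0471) + (0.9426)(0.9989)(0.9469) = 0.9073.
θ_z = arccos(0.9073) = 24.87°.

24.9°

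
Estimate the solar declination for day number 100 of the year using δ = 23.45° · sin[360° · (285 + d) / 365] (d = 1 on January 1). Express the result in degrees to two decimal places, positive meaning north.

+7.91°

360 × (285 + 100) / 365 = 379.726°; sin(379.726°) = 0.3375.
δ = 23.45 × 0.3375 = 7.914° ≈ +7.91°.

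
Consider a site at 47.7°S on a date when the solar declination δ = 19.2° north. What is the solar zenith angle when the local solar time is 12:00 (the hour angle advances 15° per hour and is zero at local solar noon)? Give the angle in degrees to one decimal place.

Hour angle H = 15° × (12 − 12) = 0.00°.
With φ = -47.7°, δ = 19.2°, H = 0.00°: sin φ sin δ = -0.2432, cos φ cos δ cos H = 0.6356, so cos θ_z = 0.3924.
θ_z = arccos(0.3924) = 66.90°.

66.9°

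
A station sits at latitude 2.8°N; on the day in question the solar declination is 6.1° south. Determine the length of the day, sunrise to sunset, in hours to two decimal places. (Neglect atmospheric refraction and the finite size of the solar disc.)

The sunset hour angle satisfies cos H_s = −tan φ tan δ = 0.0052, giving H_s = 89.70°.
Day length = 2 H_s / 15° h⁻¹ = 179.40° / 15 = 11.960 h.

11.96 hours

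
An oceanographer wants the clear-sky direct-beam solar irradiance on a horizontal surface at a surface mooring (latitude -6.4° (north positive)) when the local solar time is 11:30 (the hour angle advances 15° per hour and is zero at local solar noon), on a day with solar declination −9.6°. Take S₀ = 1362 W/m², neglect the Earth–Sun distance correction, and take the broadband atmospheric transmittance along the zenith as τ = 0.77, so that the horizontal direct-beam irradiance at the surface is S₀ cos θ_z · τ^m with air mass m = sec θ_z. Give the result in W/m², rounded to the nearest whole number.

1036 W/m²

Hour angle H = 15° × (11.5 − 12) = -7.50°.
cos θ_z = sin(-6.4°) sin(-9.6°) + cos(-6.4°) cos(-9.6°) cos(-7.50°) = 0.0186 + 0.9715 = 0.9901.
Air mass m = 1/cos θ_z = 1/0.9901 = 1.010; τ^m = 0.77^1.010 = 0.7680.
Surface direct beam = 1362 × 0.9901 × 0.7680 = 1035.66 W/m².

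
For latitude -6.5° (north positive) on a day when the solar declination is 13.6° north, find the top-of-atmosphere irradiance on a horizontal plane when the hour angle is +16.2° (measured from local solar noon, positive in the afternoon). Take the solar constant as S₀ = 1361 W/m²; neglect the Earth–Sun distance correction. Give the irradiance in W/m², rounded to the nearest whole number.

1226 W/m²

cos θ_z = sin φ sin δ + cos φ cos δ cos H = (-0.1132)(0.2351) + (0.9936)(0.9720)(0.9603) = 0.9008.
Top-of-atmosphere irradiance = S₀ cos θ_z = 1361 × 0.9008 = 1225.99 W/m².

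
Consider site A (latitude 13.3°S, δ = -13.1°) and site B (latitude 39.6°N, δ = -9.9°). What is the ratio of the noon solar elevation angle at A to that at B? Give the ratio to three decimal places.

2.217

A: 90° − |-13.3 − (-13.1)| = 89.80°.
B: 90° − |39.6 − (-9.9)| = 40.50°.
Ratio A/B = 89.8000 / 40.5000 = 2.2173.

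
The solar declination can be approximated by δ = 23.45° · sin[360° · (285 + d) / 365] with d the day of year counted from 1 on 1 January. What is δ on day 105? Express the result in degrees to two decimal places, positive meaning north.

+9.78°

360 × (285 + 105) / 365 = 384.658°; sin(384.658°) = 0.4172.
δ = 23.45 × 0.4172 = 9.783° ≈ +9.78°.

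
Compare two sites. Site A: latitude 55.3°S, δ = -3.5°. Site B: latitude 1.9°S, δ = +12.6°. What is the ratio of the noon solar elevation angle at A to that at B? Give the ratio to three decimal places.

0.506

A: 90° − |-55.3 − (-3.5)| = 38.20°.
B: 90° − |-1.9 − (12.6)| = 75.50°.
Ratio A/B = 38.2000 / 75.5000 = 0.5060.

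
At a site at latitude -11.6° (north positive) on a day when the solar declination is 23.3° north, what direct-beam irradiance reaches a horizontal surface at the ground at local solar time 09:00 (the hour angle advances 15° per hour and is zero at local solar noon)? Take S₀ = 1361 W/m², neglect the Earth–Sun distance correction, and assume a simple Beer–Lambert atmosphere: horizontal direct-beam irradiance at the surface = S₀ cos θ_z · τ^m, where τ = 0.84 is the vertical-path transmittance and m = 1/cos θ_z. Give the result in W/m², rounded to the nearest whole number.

Hour angle H = 15° × (9 − 12) = -45.00°.
With φ = -11.6°, δ = 23.3°, H = -45.00°: sin φ sin δ = -0.0795, cos φ cos δ cos H = 0.6362, so cos θ_z = 0.5567.
Air mass m = 1/cos θ_z = 1/0.5567 = 1.796; τ^m = 0.84^1.796 = 0.7311.
Surface direct beam = 1361 × 0.5567 × 0.7311 = 553.93 W/m².

554 W/m²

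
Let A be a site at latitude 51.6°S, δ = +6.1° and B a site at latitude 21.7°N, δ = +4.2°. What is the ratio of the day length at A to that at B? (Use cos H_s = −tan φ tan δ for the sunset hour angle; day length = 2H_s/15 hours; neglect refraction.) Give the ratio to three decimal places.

0.897

A: H_s = arccos(−tan -51.6° · tan 6.1°) = 82.25°, so 2H_s/15 = 10.9667 h.
B: H_s = arccos(−tan 21.7° · tan 4.2°) = 91.67°, so 2H_s/15 = 12.2227 h.
Ratio A/B = 10.9667 / 12.2227 = 0.8972.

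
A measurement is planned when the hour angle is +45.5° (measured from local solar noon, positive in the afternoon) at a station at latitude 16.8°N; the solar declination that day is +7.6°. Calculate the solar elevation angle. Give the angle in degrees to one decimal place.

44.7°

With φ = 16.8°, δ = 7.6°, H = 45.50°: sin φ sin δ = 0.0382, cos φ cos δ cos H = 0.6651, so cos θ_z = 0.7033.
θ_z = arccos(0.7033) = 45.31°, so the elevation is 90° − 45.31° = 44.69°.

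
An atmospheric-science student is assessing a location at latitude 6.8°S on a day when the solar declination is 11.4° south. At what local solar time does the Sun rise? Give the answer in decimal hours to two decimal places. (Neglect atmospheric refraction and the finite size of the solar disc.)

cos H_s = −tan(-6.8°) · tan(-11.4°) = -0.0240, so H_s = arccos(-0.0240) = 91.38°.
Sunrise is at 12 − H_s/15 = 12 − 6.092 = 5.908 h local solar time.

5.91 h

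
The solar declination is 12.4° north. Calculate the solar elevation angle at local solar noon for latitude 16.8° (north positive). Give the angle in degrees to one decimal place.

At local solar noon the hour angle is zero, so the elevation is 90° − |φ − δ| = 90° − |16.8° − (12.4°)| = 90° − 4.4° = 85.6°.

85.6°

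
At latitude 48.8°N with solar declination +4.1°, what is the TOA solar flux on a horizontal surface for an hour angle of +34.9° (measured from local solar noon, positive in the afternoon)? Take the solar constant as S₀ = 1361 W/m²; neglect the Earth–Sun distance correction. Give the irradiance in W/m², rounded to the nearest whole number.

807 W/m²

cos θ_z = sin φ sin δ + cos φ cos δ cos H = (0.7524)(0.0715) + (0.6587)(0.9974)(0.8202) = 0.5927.
Top-of-atmosphere irradiance = S₀ cos θ_z = 1361 × 0.5927 = 806.66 W/m².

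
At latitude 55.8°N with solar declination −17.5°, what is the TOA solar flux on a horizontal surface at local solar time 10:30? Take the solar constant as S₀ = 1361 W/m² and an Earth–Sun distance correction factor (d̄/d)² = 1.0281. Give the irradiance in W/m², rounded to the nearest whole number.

Hour angle H = 15° × (10.5 − 12) = -22.50°.
With φ = 55.8°, δ = -17.5°, H = -22.50°: sin φ sin δ = -0.2487, cos φ cos δ cos H = 0.4953, so cos θ_z = 0.2466.
Top-of-atmosphere irradiance = S₀ (d̄/d)² cos θ_z = 1361 × 1.0281 × 0.2466 = 345.05 W/m².

345 W/m²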